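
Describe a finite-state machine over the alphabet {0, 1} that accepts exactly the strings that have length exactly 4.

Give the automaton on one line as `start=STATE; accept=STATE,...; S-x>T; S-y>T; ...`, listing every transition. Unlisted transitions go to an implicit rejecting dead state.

start=S0; accept=S4; S0-0>S1; S0-1>S1; S1-0>S2; S1-1>S2; S2-0>S3; S2-1>S3; S3-0>S4; S3-1>S4; S4-0>S5; S4-1>S5; S5-0>S5; S5-1>S5

Count input length up to 5: every symbol moves from S0 toward S5, which means 'more than 4' and absorbs. Accept from {S4}.
A 6-state machine:
        0   1  
>  S0   S1  S1 
   S1   S2  S2 
   S2   S3  S3 
   S3   S4  S4 
 * S4   S5  S5 
   S5   S5  S5 
(> = start, * = accepting)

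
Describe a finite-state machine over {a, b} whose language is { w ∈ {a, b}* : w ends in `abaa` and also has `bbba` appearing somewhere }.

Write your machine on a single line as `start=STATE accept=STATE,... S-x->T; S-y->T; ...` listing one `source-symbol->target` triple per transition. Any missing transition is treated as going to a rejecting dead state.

Build one automaton per condition and run them in lockstep. The first has 5 states tracking how much of the suffix `abaa` has currently been matched; the second has 5 states tracking whether and how much of `bbba` has been seen. A product state is a pair (one from each), accepting exactly when both do. Minimizing collapses redundant product states.
With 8 states:
        a   b  
>  s0   s0  s1 
   s1   s0  s2 
   s2   s0  s3 
   s3   s4  s3 
   s4   s4  s5 
   s5   s6  s3 
   s6   s7  s5 
 * s7   s4  s5 
(> = start, * = accepting)

start=s0; accept=s7; s0-a->s0; s0-b->s1; s1-a->s0; s1-b->s2; s2-a->s0; s2-b->s3; s3-a->s4; s3-b->s3; s4-a->s4; s4-b->s5; s5-a->s6; s5-b->s3; s6-a->s7; s6-b->s5; s7-a->s4; s7-b->s5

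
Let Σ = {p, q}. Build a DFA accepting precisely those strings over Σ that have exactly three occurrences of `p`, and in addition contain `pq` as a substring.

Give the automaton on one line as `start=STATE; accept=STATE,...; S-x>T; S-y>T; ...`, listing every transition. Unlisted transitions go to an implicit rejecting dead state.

start=s0; accept=s7; s0-p>s1; s0-q>s0; s1-p>s2; s1-q>s3; s2-p>s4; s2-q>s5; s3-p>s5; s3-q>s3; s4-p>s6; s4-q>s7; s5-p>s7; s5-q>s5; s6-p>s6; s6-q>s8; s7-p>s8; s7-q>s7; s8-p>s8; s8-q>s8

Build one automaton per condition and run them in lockstep. The first has 5 states tracking the count of `p`s, saturating at 4; the second has 3 states tracking whether and how much of `pq` has been seen. A product state is a pair (one from each), accepting exactly when both do.
        p   q  
>  s0   s1  s0 
   s1   s2  s3 
   s2   s4  s5 
   s3   s5  s3 
   s4   s6  s7 
   s5   s7  s5 
   s6   s6  s8 
 * s7   s8  s7 
   s8   s8  s8 
(> = start, * = accepting)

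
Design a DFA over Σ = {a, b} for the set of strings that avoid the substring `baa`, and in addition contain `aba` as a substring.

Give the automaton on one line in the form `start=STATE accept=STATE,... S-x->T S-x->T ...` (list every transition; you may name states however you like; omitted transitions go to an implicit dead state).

Handle the two conditions separately and then intersect. The first has 4 states tracking partial matches of the forbidden pattern `baa`; the second has 4 states tracking whether and how much of `aba` has been seen. A product state is a pair (one from each), accepting exactly when both do. Minimizing collapses redundant product states.
8 states suffice.
        a   b  
>  S0   S1  S2 
   S1   S1  S3 
   S2   S4  S2 
   S3   S5  S2 
   S4   S6  S3 
 * S5   S6  S7 
   S6   S6  S6 
 * S7   S5  S7 
(> = start, * = accepting)

start=S0 accept=S5,S7 S0-a->S1 S0-b->S2 S1-a->S1 S1-b->S3 S2-a->S4 S2-b->S2 S3-a->S5 S3-b->S2 S4-a->S6 S4-b->S3 S5-a->S6 S5-b->S7 S6-a->S6 S6-b->S6 S7-a->S5 S7-b->S7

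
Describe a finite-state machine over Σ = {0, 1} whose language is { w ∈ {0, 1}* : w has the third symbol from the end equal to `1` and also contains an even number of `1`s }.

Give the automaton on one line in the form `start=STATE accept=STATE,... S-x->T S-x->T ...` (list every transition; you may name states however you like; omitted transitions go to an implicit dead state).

start=q0 accept=q5,q6,q10,q11 q0-0->q0 q0-1->q1 q1-0->q2 q1-1->q3 q2-0->q4 q2-1->q5 q3-0->q6 q3-1->q7 q4-0->q4 q4-1->q8 q5-0->q9 q5-1->q7 q6-0->q10 q6-1->q1 q7-0->q2 q7-1->q11 q8-0->q9 q8-1->q7 q9-0->q10 q9-1->q1 q10-0->q0 q10-1->q1 q11-0->q6 q11-1->q7

Run two small machines in parallel and take their product. One (15 states) tracks the last 3 symbols read; the other (2 states) tracks the count of `1`s modulo 2. Each combined state is a pair, one component from each; accept when both components accept. Minimizing collapses redundant product states.
          0    1  
>  q0     q0   q1 
   q1     q2   q3 
   q2     q4   q5 
   q3     q6   q7 
   q4     q4   q8 
 * q5     q9   q7 
 * q6    q10   q1 
   q7     q2  q11 
   q8     q9   q7 
   q9    q10   q1 
 * q10    q0   q1 
 * q11    q6   q7 
(> = start, * = accepting)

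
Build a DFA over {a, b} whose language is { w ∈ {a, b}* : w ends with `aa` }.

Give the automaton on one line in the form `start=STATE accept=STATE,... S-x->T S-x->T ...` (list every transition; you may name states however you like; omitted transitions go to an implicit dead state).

Remember how much of `aa` the current input suffix matches. State q0 means no match yet; q1 means the last symbol is `a`; q2 means the last 2 symbols are `aa`. Only q2 accepts. On a mismatch, fall back to the longest proper suffix that is still a prefix of `aa`.
        a   b  
>  q0   q1  q0 
   q1   q2  q0 
 * q2   q2  q0 
(> = start, * = accepting)

start=q0 accept=q2 q0-a->q1 q0-b->q0 q1-a->q2 q1-b->q0 q2-a->q2 q2-b->q0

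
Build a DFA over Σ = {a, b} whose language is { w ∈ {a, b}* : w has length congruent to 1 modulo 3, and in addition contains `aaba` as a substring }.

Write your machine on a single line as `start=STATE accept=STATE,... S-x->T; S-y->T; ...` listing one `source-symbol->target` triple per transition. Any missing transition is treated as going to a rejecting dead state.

start=S0; accept=S11; S0-a->S1; S0-b->S2; S1-a->S3; S1-b->S4; S2-a->S5; S2-b->S4; S3-a->S6; S3-b->S7; S4-a->S8; S4-b->S0; S5-a->S6; S5-b->S0; S6-a->S9; S6-b->S10; S7-a->S11; S7-b->S2; S8-a->S9; S8-b->S2; S9-a->S3; S9-b->S12; S10-a->S13; S10-b->S4; S11-a->S13; S11-b->S13; S12-a->S14; S12-b->S0; S13-a->S14; S13-b->S14; S14-a->S11; S14-b->S11

Handle the two conditions separately and then intersect. One (3 states) tracks the input length modulo 3; the other (5 states) tracks whether and how much of `aaba` has been seen. Each combined state is a pair, one component from each; accept when both components accept.
15 states suffice.
          a    b  
>  S0     S1   S2 
   S1     S3   S4 
   S2     S5   S4 
   S3     S6   S7 
   S4     S8   S0 
   S5     S6   S0 
   S6     S9  S10 
   S7    S11   S2 
   S8     S9   S2 
   S9     S3  S12 
   S10   S13   S4 
 * S11   S13  S13 
   S12   S14   S0 
   S13   S14  S14 
   S14   S11  S11 
(> = start, * = accepting)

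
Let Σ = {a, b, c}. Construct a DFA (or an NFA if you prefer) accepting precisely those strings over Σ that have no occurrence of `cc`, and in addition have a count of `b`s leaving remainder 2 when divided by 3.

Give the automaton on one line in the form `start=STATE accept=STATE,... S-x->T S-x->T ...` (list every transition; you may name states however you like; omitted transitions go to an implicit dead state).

start=S0 accept=S3,S6 S0-a->S0 S0-b->S1 S0-c->S2 S1-a->S1 S1-b->S3 S1-c->S4 S2-a->S0 S2-b->S1 S2-c->S5 S3-a->S3 S3-b->S0 S3-c->S6 S4-a->S1 S4-b->S3 S4-c->S5 S5-a->S5 S5-b->S5 S5-c->S5 S6-a->S3 S6-b->S0 S6-c->S5

Build one automaton per condition and run them in lockstep. The first has 3 states tracking partial matches of the forbidden pattern `cc`; the second has 3 states tracking the count of `b`s modulo 3. A product state is a pair (one from each), accepting exactly when both do. Equivalent product states are then merged.
A 7-state machine:
        a   b   c  
>  S0   S0  S1  S2 
   S1   S1  S3  S4 
   S2   S0  S1  S5 
 * S3   S3  S0  S6 
   S4   S1  S3  S5 
   S5   S5  S5  S5 
 * S6   S3  S0  S5 
(> = start, * = accepting)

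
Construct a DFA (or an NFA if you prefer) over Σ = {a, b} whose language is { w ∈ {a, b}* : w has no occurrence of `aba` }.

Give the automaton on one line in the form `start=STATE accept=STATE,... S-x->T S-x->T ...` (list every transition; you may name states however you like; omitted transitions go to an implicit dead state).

start=S0 accept=S0,S1,S2 S0-a->S1 S0-b->S0 S1-a->S1 S1-b->S2 S2-a->S3 S2-b->S0 S3-a->S3 S3-b->S3

Track partial matches of the forbidden pattern `aba`. State S3 is a dead state reached once `aba` has occurred; every other state accepts. S0 means no part of `aba` is currently matched.
4 states suffice.
        a   b  
>* S0   S1  S0 
 * S1   S1  S2 
 * S2   S3  S0 
   S3   S3  S3 
(> = start, * = accepting)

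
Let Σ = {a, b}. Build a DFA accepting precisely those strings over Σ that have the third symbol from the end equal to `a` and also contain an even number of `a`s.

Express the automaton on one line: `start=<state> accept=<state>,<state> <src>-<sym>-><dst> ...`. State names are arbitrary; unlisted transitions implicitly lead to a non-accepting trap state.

Run two small machines in parallel and take their product. One (15 states) tracks the last 3 symbols read; the other (2 states) tracks the count of `a`s modulo 2. Each combined state is a pair, one component from each; accept when both components accept. After merging equivalent states the machine shrinks.
          a    b  
>  q0     q1   q0 
   q1     q2   q3 
   q2     q4   q5 
   q3     q6   q7 
   q4     q8   q3 
 * q5     q1   q9 
 * q6     q4  q10 
   q7    q11   q7 
 * q8     q4   q5 
 * q9     q1   q0 
   q10    q1   q9 
   q11    q4  q10 
(> = start, * = accepting)

start=q0 accept=q5,q6,q8,q9 q0-a->q1 q0-b->q0 q1-a->q2 q1-b->q3 q2-a->q4 q2-b->q5 q3-a->q6 q3-b->q7 q4-a->q8 q4-b->q3 q5-a->q1 q5-b->q9 q6-a->q4 q6-b->q10 q7-a->q11 q7-b->q7 q8-a->q4 q8-b->q5 q9-a->q1 q9-b->q0 q10-a->q1 q10-b->q9 q11-a->q4 q11-b->q10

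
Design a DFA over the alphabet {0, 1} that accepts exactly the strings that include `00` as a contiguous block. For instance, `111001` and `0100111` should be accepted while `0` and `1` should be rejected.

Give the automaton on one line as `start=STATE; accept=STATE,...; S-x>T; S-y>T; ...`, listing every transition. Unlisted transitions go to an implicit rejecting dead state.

start=s0; accept=s2; s0-0>s1; s0-1>s0; s1-0>s2; s1-1>s0; s2-0>s2; s2-1>s2

States s0..s1 record the length of the longest prefix of `00` that matches the current input suffix. Reaching s2 means `00` has been seen, and we stay there forever. Accept from s2.
A 3-state machine:
        0   1  
>  s0   s1  s0 
   s1   s2  s0 
 * s2   s2  s2 
(> = start, * = accepting)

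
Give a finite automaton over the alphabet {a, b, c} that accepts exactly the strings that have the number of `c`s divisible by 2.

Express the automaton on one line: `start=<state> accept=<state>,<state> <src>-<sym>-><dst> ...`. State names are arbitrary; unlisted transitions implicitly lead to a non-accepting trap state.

The only thing that matters is how many `c`s have appeared, reduced mod 2. Use one state per residue: q0 for 0, …, q1 for 1. Reading `c` moves to the next residue; anything else stays put. q0 is accepting.
        a   b   c  
>* q0   q0  q0  q1 
   q1   q1  q1  q0 
(> = start, * = accepting)

start=q0 accept=q0 q0-a->q0 q0-b->q0 q0-c->q1 q1-a->q1 q1-b->q1 q1-c->q0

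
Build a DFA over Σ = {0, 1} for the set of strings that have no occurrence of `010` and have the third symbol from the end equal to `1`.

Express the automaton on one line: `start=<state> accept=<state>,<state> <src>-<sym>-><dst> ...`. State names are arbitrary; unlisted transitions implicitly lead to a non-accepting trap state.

start=S0 accept=S11,S12,S13,S14 S0-0->S1 S0-1->S2 S1-0->S3 S1-1->S4 S2-0->S5 S2-1->S6 S3-0->S7 S3-1->S8 S4-0->S9 S4-1->S10 S5-0->S11 S5-1->S12 S6-0->S13 S6-1->S14 S7-0->S7 S7-1->S8 S8-0->S9 S8-1->S10 S9-0->S15 S9-1->S16 S10-0->S13 S10-1->S14 S11-0->S7 S11-1->S8 S12-0->S9 S12-1->S10 S13-0->S11 S13-1->S12 S14-0->S13 S14-1->S14 S15-0->S17 S15-1->S18 S16-0->S9 S16-1->S19 S17-0->S17 S17-1->S18 S18-0->S9 S18-1->S19 S19-0->S20 S19-1->S21 S20-0->S15 S20-1->S16 S21-0->S20 S21-1->S21

Handle the two conditions separately and then intersect. The first has 4 states tracking partial matches of the forbidden pattern `010`; the second has 15 states tracking the last 3 symbols read. A product state is a pair (one from each), accepting exactly when both do.
With 22 states:
          0    1  
>  S0     S1   S2 
   S1     S3   S4 
   S2     S5   S6 
   S3     S7   S8 
   S4     S9  S10 
   S5    S11  S12 
   S6    S13  S14 
   S7     S7   S8 
   S8     S9  S10 
   S9    S15  S16 
   S10   S13  S14 
 * S11    S7   S8 
 * S12    S9  S10 
 * S13   S11  S12 
 * S14   S13  S14 
   S15   S17  S18 
   S16    S9  S19 
   S17   S17  S18 
   S18    S9  S19 
   S19   S20  S21 
   S20   S15  S16 
   S21   S20  S21 
(> = start, * = accepting)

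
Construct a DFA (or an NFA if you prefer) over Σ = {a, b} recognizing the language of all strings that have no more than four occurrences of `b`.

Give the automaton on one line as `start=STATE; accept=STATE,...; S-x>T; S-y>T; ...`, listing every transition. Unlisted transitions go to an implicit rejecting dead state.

start=q0; accept=q0,q1,q2,q3,q4; q0-a>q0; q0-b>q1; q1-a>q1; q1-b>q2; q2-a>q2; q2-b>q3; q3-a>q3; q3-b>q4; q4-a>q4; q4-b>q5; q5-a>q5; q5-b>q5

Only the number of `b`s matters, and only up to 5. Make a chain q0 → q1 → q2 → q3 → q4 → q5 advanced by each `b` (with q5 absorbing); every other symbol self-loops. The accepting set is {q0, q1, q2, q3, q4}.
        a   b  
>* q0   q0  q1 
 * q1   q1  q2 
 * q2   q2  q3 
 * q3   q3  q4 
 * q4   q4  q5 
   q5   q5  q5 
(> = start, * = accepting)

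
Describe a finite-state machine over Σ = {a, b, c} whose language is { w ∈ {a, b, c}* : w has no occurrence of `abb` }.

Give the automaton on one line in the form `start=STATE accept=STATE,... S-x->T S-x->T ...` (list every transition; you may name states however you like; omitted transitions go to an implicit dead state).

start=q0 accept=q0,q1,q2 q0-a->q1 q0-b->q0 q0-c->q0 q1-a->q1 q1-b->q2 q1-c->q0 q2-a->q1 q2-b->q3 q2-c->q0 q3-a->q3 q3-b->q3 q3-c->q3

This is the complement of 'contains `abb`'. Use the same substring-matching states — q0 through q3 holding how much of `abb` has just been matched — but flip the accepting set: everything except the trap q3 accepts.
With 4 states:
        a   b   c  
>* q0   q1  q0  q0 
 * q1   q1  q2  q0 
 * q2   q1  q3  q0 
   q3   q3  q3  q3 
(> = start, * = accepting)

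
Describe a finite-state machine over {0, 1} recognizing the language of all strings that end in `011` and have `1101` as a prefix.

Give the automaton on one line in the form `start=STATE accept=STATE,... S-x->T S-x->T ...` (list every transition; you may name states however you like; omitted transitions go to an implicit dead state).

start=A accept=K A-0->B A-1->C B-0->B B-1->D C-0->B C-1->E D-0->B D-1->F E-0->G E-1->H F-0->B F-1->H G-0->B G-1->I H-0->B H-1->H I-0->J I-1->K J-0->J J-1->I K-0->J K-1->L L-0->J L-1->L

Handle the two conditions separately and then intersect. The first has 4 states tracking how much of the suffix `011` has currently been matched; the second has 6 states tracking whether the input so far still matches the prefix `1101`. A product state is a pair (one from each), accepting exactly when both do.
12 states suffice.
       0  1 
>  A   B  C 
   B   B  D 
   C   B  E 
   D   B  F 
   E   G  H 
   F   B  H 
   G   B  I 
   H   B  H 
   I   J  K 
   J   J  I 
 * K   J  L 
   L   J  L 
(> = start, * = accepting)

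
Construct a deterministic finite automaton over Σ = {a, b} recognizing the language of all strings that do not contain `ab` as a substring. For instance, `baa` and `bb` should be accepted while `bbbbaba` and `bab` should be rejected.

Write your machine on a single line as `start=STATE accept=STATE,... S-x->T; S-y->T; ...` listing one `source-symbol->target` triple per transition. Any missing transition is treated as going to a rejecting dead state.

start=q0; accept=q0,q1; q0-a->q1; q0-b->q0; q1-a->q1; q1-b->q2; q2-a->q2; q2-b->q2

This is the complement of 'contains `ab`'. Use the same substring-matching states — q0 through q2 holding how much of `ab` has just been matched — but flip the accepting set: everything except the trap q2 accepts.
With 3 states:
        a   b  
>* q0   q1  q0 
 * q1   q1  q2 
   q2   q2  q2 
(> = start, * = accepting)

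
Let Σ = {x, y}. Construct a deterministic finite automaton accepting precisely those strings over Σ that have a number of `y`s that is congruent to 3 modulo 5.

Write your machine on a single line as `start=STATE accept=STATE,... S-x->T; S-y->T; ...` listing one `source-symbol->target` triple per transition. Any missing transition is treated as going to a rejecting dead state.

Keep the running count of `y`s modulo 5: each `y` advances along the cycle s0 → s1 → s2 → s3 → s4 → s0 while other symbols loop. Accept at s3.
With 5 states:
        x   y  
>  s0   s0  s1 
   s1   s1  s2 
   s2   s2  s3 
 * s3   s3  s4 
   s4   s4  s0 
(> = start, * = accepting)

start=s0; accept=s3; s0-x->s0; s0-y->s1; s1-x->s1; s1-y->s2; s2-x->s2; s2-y->s3; s3-x->s3; s3-y->s4; s4-x->s4; s4-y->s0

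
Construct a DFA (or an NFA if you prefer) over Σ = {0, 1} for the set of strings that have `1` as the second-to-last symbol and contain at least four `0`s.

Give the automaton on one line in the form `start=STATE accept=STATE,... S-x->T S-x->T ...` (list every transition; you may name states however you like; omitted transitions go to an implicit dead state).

Build one automaton per condition and run them in lockstep. One (7 states) tracks the last 2 symbols read; the other (6 states) tracks the count of `0`s, saturating at 5. Each combined state is a pair, one component from each; accept when both components accept. Minimizing collapses redundant product states.
With 9 states:
        0   1  
>  q0   q1  q0 
   q1   q2  q1 
   q2   q3  q2 
   q3   q4  q5 
   q4   q4  q6 
   q5   q7  q5 
   q6   q7  q8 
 * q7   q4  q6 
 * q8   q7  q8 
(> = start, * = accepting)

start=q0 accept=q7,q8 q0-0->q1 q0-1->q0 q1-0->q2 q1-1->q1 q2-0->q3 q2-1->q2 q3-0->q4 q3-1->q5 q4-0->q4 q4-1->q6 q5-0->q7 q5-1->q5 q6-0->q7 q6-1->q8 q7-0->q4 q7-1->q6 q8-0->q7 q8-1->q8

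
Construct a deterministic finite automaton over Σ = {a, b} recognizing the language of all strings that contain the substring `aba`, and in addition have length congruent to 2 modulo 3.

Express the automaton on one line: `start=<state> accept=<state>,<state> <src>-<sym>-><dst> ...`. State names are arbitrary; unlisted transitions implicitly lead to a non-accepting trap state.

start=s0 accept=s11 s0-a->s1 s0-b->s2 s1-a->s3 s1-b->s4 s2-a->s3 s2-b->s5 s3-a->s6 s3-b->s7 s4-a->s8 s4-b->s0 s5-a->s6 s5-b->s0 s6-a->s1 s6-b->s9 s7-a->s10 s7-b->s2 s8-a->s10 s8-b->s10 s9-a->s11 s9-b->s5 s10-a->s11 s10-b->s11 s11-a->s8 s11-b->s8

Handle the two conditions separately and then intersect. The first has 4 states tracking whether and how much of `aba` has been seen; the second has 3 states tracking the input length modulo 3. A product state is a pair (one from each), accepting exactly when both do.
A 12-state machine:
          a    b  
>  s0     s1   s2 
   s1     s3   s4 
   s2     s3   s5 
   s3     s6   s7 
   s4     s8   s0 
   s5     s6   s0 
   s6     s1   s9 
   s7    s10   s2 
   s8    s10  s10 
   s9    s11   s5 
   s10   s11  s11 
 * s11    s8   s8 
(> = start, * = accepting)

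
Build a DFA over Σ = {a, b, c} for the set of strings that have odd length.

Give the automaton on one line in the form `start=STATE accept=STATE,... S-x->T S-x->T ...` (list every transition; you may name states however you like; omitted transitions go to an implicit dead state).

Count input length modulo 2: every symbol advances one step around the cycle s0 → s1 → s0. Accept at s1.
2 states suffice.
        a   b   c  
>  s0   s1  s1  s1 
 * s1   s0  s0  s0 
(> = start, * = accepting)

start=s0 accept=s1 s0-a->s1 s0-b->s1 s0-c->s1 s1-a->s0 s1-b->s0 s1-c->s0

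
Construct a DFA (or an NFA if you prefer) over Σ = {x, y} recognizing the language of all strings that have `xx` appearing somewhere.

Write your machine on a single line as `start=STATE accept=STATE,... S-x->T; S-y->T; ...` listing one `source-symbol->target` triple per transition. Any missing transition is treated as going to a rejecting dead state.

Track how much of `xx` has been matched so far: state s0 is no progress, s2 is the absorbing accept state reached once `xx` has occurred. Intermediate states record partial matches; on a mismatch, fall back to the longest reusable overlap.
With 3 states:
        x   y  
>  s0   s1  s0 
   s1   s2  s0 
 * s2   s2  s2 
(> = start, * = accepting)

start=s0; accept=s2; s0-x->s1; s0-y->s0; s1-x->s2; s1-y->s0; s2-x->s2; s2-y->s2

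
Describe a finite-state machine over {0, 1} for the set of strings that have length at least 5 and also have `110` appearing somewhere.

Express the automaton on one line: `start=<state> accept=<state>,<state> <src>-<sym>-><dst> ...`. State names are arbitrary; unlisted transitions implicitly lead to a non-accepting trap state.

Handle the two conditions separately and then intersect. The first has 7 states tracking the input length, saturating at 6; the second has 4 states tracking whether and how much of `110` has been seen. A product state is a pair (one from each), accepting exactly when both do. Minimizing collapses redundant product states.
A 12-state machine:
       0  1 
>  A   B  C 
   B   D  E 
   C   D  F 
   D   D  G 
   E   D  H 
   F   I  H 
   G   D  J 
   H   K  J 
   I   K  K 
   J   L  J 
   K   L  L 
 * L   L  L 
(> = start, * = accepting)

start=A accept=L A-0->B A-1->C B-0->D B-1->E C-0->D C-1->F D-0->D D-1->G E-0->D E-1->H F-0->I F-1->H G-0->D G-1->J H-0->K H-1->J I-0->K I-1->K J-0->L J-1->J K-0->L K-1->L L-0->L L-1->L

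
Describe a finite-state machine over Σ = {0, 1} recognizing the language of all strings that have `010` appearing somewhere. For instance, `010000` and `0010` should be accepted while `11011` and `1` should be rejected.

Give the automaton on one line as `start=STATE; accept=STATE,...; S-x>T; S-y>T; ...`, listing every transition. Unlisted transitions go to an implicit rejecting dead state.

start=S0; accept=S3; S0-0>S1; S0-1>S0; S1-0>S1; S1-1>S2; S2-0>S3; S2-1>S0; S3-0>S3; S3-1>S3

Track how much of `010` has been matched so far: state S0 is no progress, S3 is the absorbing accept state reached once `010` has occurred. Intermediate states record partial matches; on a mismatch, fall back to the longest reusable overlap.
A 4-state machine:
        0   1  
>  S0   S1  S0 
   S1   S1  S2 
   S2   S3  S0 
 * S3   S3  S3 
(> = start, * = accepting)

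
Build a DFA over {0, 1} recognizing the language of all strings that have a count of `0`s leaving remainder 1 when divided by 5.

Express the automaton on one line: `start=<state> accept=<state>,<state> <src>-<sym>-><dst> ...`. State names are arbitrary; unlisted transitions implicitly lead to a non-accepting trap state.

The only thing that matters is how many `0`s have appeared, reduced mod 5. Use one state per residue: s0 for 0, …, s4 for 4. Reading `0` moves to the next residue; anything else stays put. s1 is accepting.
With 5 states:
        0   1  
>  s0   s1  s0 
 * s1   s2  s1 
   s2   s3  s2 
   s3   s4  s3 
   s4   s0  s4 
(> = start, * = accepting)

start=s0 accept=s1 s0-0->s1 s0-1->s0 s1-0->s2 s1-1->s1 s2-0->s3 s2-1->s2 s3-0->s4 s3-1->s3 s4-0->s0 s4-1->s4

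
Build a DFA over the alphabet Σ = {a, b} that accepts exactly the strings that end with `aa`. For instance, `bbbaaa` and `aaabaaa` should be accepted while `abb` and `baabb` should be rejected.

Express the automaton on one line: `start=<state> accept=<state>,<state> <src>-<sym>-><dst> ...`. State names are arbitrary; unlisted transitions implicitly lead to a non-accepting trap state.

Remember how much of `aa` the current input suffix matches. State q0 means no match yet; q1 means the last symbol is `a`; q2 means the last 2 symbols are `aa`. Only q2 accepts. On a mismatch, fall back to the longest proper suffix that is still a prefix of `aa`.
With 3 states:
        a   b  
>  q0   q1  q0 
   q1   q2  q0 
 * q2   q2  q0 
(> = start, * = accepting)

start=q0 accept=q2 q0-a->q1 q0-b->q0 q1-a->q2 q1-b->q0 q2-a->q2 q2-b->q0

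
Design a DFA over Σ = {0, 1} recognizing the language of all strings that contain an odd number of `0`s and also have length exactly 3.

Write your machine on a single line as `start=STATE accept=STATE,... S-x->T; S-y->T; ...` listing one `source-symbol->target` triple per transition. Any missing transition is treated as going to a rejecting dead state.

Build one automaton per condition and run them in lockstep. The first has 2 states tracking the count of `0`s modulo 2; the second has 5 states tracking the input length, saturating at 4. A product state is a pair (one from each), accepting exactly when both do. Equivalent product states are then merged.
        0   1  
>  q0   q1  q2 
   q1   q3  q4 
   q2   q4  q3 
   q3   q5  q6 
   q4   q6  q5 
 * q5   q6  q6 
   q6   q6  q6 
(> = start, * = accepting)

start=q0; accept=q5; q0-0->q1; q0-1->q2; q1-0->q3; q1-1->q4; q2-0->q4; q2-1->q3; q3-0->q5; q3-1->q6; q4-0->q6; q4-1->q5; q5-0->q6; q5-1->q6; q6-0->q6; q6-1->q6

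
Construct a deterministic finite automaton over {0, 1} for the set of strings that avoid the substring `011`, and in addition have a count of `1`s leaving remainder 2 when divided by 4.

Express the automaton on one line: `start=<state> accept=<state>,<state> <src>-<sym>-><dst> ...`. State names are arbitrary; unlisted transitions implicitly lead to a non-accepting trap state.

start=s0 accept=s5,s7,s8 s0-0->s1 s0-1->s2 s1-0->s1 s1-1->s3 s2-0->s4 s2-1->s5 s3-0->s4 s3-1->s6 s4-0->s4 s4-1->s7 s5-0->s8 s5-1->s9 s6-0->s6 s6-1->s10 s7-0->s8 s7-1->s10 s8-0->s8 s8-1->s11 s9-0->s12 s9-1->s0 s10-0->s10 s10-1->s13 s11-0->s12 s11-1->s13 s12-0->s12 s12-1->s14 s13-0->s13 s13-1->s15 s14-0->s1 s14-1->s15 s15-0->s15 s15-1->s6

Handle the two conditions separately and then intersect. The first has 4 states tracking partial matches of the forbidden pattern `011`; the second has 4 states tracking the count of `1`s modulo 4. A product state is a pair (one from each), accepting exactly when both do.
          0    1  
>  s0     s1   s2 
   s1     s1   s3 
   s2     s4   s5 
   s3     s4   s6 
   s4     s4   s7 
 * s5     s8   s9 
   s6     s6  s10 
 * s7     s8  s10 
 * s8     s8  s11 
   s9    s12   s0 
   s10   s10  s13 
   s11   s12  s13 
   s12   s12  s14 
   s13   s13  s15 
   s14    s1  s15 
   s15   s15   s6 
(> = start, * = accepting)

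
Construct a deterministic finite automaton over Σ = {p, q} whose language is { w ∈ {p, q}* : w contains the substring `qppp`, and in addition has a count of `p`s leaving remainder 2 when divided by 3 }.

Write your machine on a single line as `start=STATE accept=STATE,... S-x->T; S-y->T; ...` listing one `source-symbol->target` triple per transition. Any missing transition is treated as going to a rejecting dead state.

Handle the two conditions separately and then intersect. The first has 5 states tracking whether and how much of `qppp` has been seen; the second has 3 states tracking the count of `p`s modulo 3. A product state is a pair (one from each), accepting exactly when both do.
A 15-state machine:
          p    q  
>  s0     s1   s2 
   s1     s3   s4 
   s2     s5   s2 
   s3     s0   s6 
   s4     s7   s4 
   s5     s8   s4 
   s6     s9   s6 
   s7    s10   s6 
   s8    s11   s6 
   s9    s12   s2 
   s10   s13   s2 
   s11   s13  s11 
   s12   s14   s4 
   s13   s14  s13 
 * s14   s11  s14 
(> = start, * = accepting)

start=s0; accept=s14; s0-p->s1; s0-q->s2; s1-p->s3; s1-q->s4; s2-p->s5; s2-q->s2; s3-p->s0; s3-q->s6; s4-p->s7; s4-q->s4; s5-p->s8; s5-q->s4; s6-p->s9; s6-q->s6; s7-p->s10; s7-q->s6; s8-p->s11; s8-q->s6; s9-p->s12; s9-q->s2; s10-p->s13; s10-q->s2; s11-p->s13; s11-q->s11; s12-p->s14; s12-q->s4; s13-p->s14; s13-q->s13; s14-p->s11; s14-q->s14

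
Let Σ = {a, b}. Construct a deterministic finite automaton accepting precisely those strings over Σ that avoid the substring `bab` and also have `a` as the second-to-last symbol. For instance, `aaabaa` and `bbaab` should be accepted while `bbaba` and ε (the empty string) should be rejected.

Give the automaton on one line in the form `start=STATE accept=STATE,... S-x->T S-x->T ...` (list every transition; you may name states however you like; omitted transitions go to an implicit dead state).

Build one automaton per condition and run them in lockstep. One (4 states) tracks partial matches of the forbidden pattern `bab`; the other (7 states) tracks the last 2 symbols read. Each combined state is a pair, one component from each; accept when both components accept. After merging equivalent states the machine shrinks.
With 7 states:
        a   b  
>  S0   S1  S2 
   S1   S3  S4 
   S2   S5  S2 
 * S3   S3  S4 
 * S4   S5  S2 
   S5   S3  S6 
   S6   S6  S6 
(> = start, * = accepting)

start=S0 accept=S3,S4 S0-a->S1 S0-b->S2 S1-a->S3 S1-b->S4 S2-a->S5 S2-b->S2 S3-a->S3 S3-b->S4 S4-a->S5 S4-b->S2 S5-a->S3 S5-b->S6 S6-a->S6 S6-b->S6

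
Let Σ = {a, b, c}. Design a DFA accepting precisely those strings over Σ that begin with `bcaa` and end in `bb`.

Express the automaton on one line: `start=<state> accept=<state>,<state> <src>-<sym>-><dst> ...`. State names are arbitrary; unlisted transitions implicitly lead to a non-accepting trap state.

start=q0 accept=q7 q0-a->q1 q0-b->q2 q0-c->q1 q1-a->q1 q1-b->q1 q1-c->q1 q2-a->q1 q2-b->q1 q2-c->q3 q3-a->q4 q3-b->q1 q3-c->q1 q4-a->q5 q4-b->q1 q4-c->q1 q5-a->q5 q5-b->q6 q5-c->q5 q6-a->q5 q6-b->q7 q6-c->q5 q7-a->q5 q7-b->q7 q7-c->q5

Handle the two conditions separately and then intersect. One (6 states) tracks whether the input so far still matches the prefix `bcaa`; the other (3 states) tracks how much of the suffix `bb` has currently been matched. Each combined state is a pair, one component from each; accept when both components accept. Equivalent product states are then merged.
        a   b   c  
>  q0   q1  q2  q1 
   q1   q1  q1  q1 
   q2   q1  q1  q3 
   q3   q4  q1  q1 
   q4   q5  q1  q1 
   q5   q5  q6  q5 
   q6   q5  q7  q5 
 * q7   q5  q7  q5 
(> = start, * = accepting)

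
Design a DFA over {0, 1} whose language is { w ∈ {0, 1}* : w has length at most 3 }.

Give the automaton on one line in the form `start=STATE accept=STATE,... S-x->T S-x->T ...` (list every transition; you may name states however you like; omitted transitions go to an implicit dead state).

We only need to distinguish lengths 0, 1, …, 3, and '>3'. Chain A → B → C → D → E on every symbol, with E looping. Accepting states: {A, B, C, D}.
A 5-state machine:
       0  1 
>* A   B  B 
 * B   C  C 
 * C   D  D 
 * D   E  E 
   E   E  E 
(> = start, * = accepting)

start=A accept=A,B,C,D A-0->B A-1->B B-0->C B-1->C C-0->D C-1->D D-0->E D-1->E E-0->E E-1->E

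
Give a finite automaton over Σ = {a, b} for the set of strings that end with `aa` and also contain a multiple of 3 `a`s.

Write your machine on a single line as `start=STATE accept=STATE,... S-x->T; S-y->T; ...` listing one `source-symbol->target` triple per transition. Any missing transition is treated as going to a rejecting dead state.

start=S0; accept=S4; S0-a->S1; S0-b->S0; S1-a->S2; S1-b->S3; S2-a->S4; S2-b->S5; S3-a->S6; S3-b->S3; S4-a->S7; S4-b->S0; S5-a->S8; S5-b->S5; S6-a->S4; S6-b->S5; S7-a->S2; S7-b->S3; S8-a->S7; S8-b->S0

Handle the two conditions separately and then intersect. One (3 states) tracks how much of the suffix `aa` has currently been matched; the other (3 states) tracks the count of `a`s modulo 3. Each combined state is a pair, one component from each; accept when both components accept.
9 states suffice.
        a   b  
>  S0   S1  S0 
   S1   S2  S3 
   S2   S4  S5 
   S3   S6  S3 
 * S4   S7  S0 
   S5   S8  S5 
   S6   S4  S5 
   S7   S2  S3 
   S8   S7  S0 
(> = start, * = accepting)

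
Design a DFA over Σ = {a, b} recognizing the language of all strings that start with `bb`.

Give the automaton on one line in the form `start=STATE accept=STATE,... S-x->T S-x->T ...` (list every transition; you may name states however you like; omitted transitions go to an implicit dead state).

Check the first 2 symbols one by one: s0 through s1 record how many have matched `bb` so far; any wrong symbol goes to the dead state s3. After all 2 match we enter the accepting sink s2.
With 4 states:
        a   b  
>  s0   s3  s1 
   s1   s3  s2 
 * s2   s2  s2 
   s3   s3  s3 
(> = start, * = accepting)

start=s0 accept=s2 s0-a->s3 s0-b->s1 s1-a->s3 s1-b->s2 s2-a->s2 s2-b->s2 s3-a->s3 s3-b->s3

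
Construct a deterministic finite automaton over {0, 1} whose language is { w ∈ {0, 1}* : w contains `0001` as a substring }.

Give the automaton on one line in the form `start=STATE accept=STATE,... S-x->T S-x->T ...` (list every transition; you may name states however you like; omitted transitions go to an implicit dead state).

start=s0 accept=s4 s0-0->s1 s0-1->s0 s1-0->s2 s1-1->s0 s2-0->s3 s2-1->s0 s3-0->s3 s3-1->s4 s4-0->s4 s4-1->s4

States s0..s3 record the length of the longest prefix of `0001` that matches the current input suffix. Reaching s4 means `0001` has been seen, and we stay there forever. Accept from s4.
With 5 states:
        0   1  
>  s0   s1  s0 
   s1   s2  s0 
   s2   s3  s0 
   s3   s3  s4 
 * s4   s4  s4 
(> = start, * = accepting)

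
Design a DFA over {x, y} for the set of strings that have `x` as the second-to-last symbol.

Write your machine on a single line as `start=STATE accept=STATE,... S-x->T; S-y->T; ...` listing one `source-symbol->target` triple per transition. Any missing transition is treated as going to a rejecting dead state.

Because acceptance depends on a position counted from the end, the machine has to buffer the most recent 2 symbols. Make each state the string of the last up-to-2 symbols read; on input `x` shift the window left and append `x`. Accept when the buffered window has length 2 and begins with `x`.
A 7-state machine:
        x   y  
>  q0   q1  q2 
   q1   q3  q4 
   q2   q5  q6 
 * q3   q3  q4 
 * q4   q5  q6 
   q5   q3  q4 
   q6   q5  q6 
(> = start, * = accepting)

start=q0; accept=q3,q4; q0-x->q1; q0-y->q2; q1-x->q3; q1-y->q4; q2-x->q5; q2-y->q6; q3-x->q3; q3-y->q4; q4-x->q5; q4-y->q6; q5-x->q3; q5-y->q4; q6-x->q5; q6-y->q6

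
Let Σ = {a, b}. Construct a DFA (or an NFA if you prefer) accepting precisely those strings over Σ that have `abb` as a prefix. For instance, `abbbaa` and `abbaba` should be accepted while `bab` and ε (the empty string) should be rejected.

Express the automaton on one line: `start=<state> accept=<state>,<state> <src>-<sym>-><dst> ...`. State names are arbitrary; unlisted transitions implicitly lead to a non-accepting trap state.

Check the first 3 symbols one by one: q0 through q2 record how many have matched `abb` so far; any wrong symbol goes to the dead state q4. After all 3 match we enter the accepting sink q3.
With 5 states:
        a   b  
>  q0   q1  q4 
   q1   q4  q2 
   q2   q4  q3 
 * q3   q3  q3 
   q4   q4  q4 
(> = start, * = accepting)

start=q0 accept=q3 q0-a->q1 q0-b->q4 q1-a->q4 q1-b->q2 q2-a->q4 q2-b->q3 q3-a->q3 q3-b->q3 q4-a->q4 q4-b->q4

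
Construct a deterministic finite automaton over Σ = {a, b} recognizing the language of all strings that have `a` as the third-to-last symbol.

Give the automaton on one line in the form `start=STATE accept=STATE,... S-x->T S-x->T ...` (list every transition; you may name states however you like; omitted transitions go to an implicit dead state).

Because acceptance depends on a position counted from the end, the machine has to buffer the most recent 3 symbols. Make each state the string of the last up-to-3 symbols read; on input `x` shift the window left and append `x`. Accept when the buffered window has length 3 and begins with `a`.
15 states suffice.
          a    b  
>  s0     s1   s2 
   s1     s3   s4 
   s2     s5   s6 
   s3     s7   s8 
   s4     s9  s10 
   s5    s11  s12 
   s6    s13  s14 
 * s7     s7   s8 
 * s8     s9  s10 
 * s9    s11  s12 
 * s10   s13  s14 
   s11    s7   s8 
   s12    s9  s10 
   s13   s11  s12 
   s14   s13  s14 
(> = start, * = accepting)

start=s0 accept=s7,s8,s9,s10 s0-a->s1 s0-b->s2 s1-a->s3 s1-b->s4 s2-a->s5 s2-b->s6 s3-a->s7 s3-b->s8 s4-a->s9 s4-b->s10 s5-a->s11 s5-b->s12 s6-a->s13 s6-b->s14 s7-a->s7 s7-b->s8 s8-a->s9 s8-b->s10 s9-a->s11 s9-b->s12 s10-a->s13 s10-b->s14 s11-a->s7 s11-b->s8 s12-a->s9 s12-b->s10 s13-a->s11 s13-b->s12 s14-a->s13 s14-b->s14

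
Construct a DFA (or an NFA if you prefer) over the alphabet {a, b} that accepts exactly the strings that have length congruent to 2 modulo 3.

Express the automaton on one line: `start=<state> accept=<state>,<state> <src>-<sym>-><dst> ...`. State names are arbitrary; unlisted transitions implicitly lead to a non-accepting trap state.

Only the length mod 3 matters, so use a 3-cycle: from any state, every input symbol moves to the next state, wrapping s2 back to s0. Mark s2 accepting.
With 3 states:
        a   b  
>  s0   s1  s1 
   s1   s2  s2 
 * s2   s0  s0 
(> = start, * = accepting)

start=s0 accept=s2 s0-a->s1 s0-b->s1 s1-a->s2 s1-b->s2 s2-a->s0 s2-b->s0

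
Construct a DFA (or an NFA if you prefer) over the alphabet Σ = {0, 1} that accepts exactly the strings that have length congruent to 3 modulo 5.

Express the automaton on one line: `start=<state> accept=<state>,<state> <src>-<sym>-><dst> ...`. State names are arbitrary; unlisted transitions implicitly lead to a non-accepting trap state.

Only the length mod 5 matters, so use a 5-cycle: from any state, every input symbol moves to the next state, wrapping E back to A. Mark D accepting.
With 5 states:
       0  1 
>  A   B  B 
   B   C  C 
   C   D  D 
 * D   E  E 
   E   A  A 
(> = start, * = accepting)

start=A accept=D A-0->B A-1->B B-0->C B-1->C C-0->D C-1->D D-0->E D-1->E E-0->A E-1->A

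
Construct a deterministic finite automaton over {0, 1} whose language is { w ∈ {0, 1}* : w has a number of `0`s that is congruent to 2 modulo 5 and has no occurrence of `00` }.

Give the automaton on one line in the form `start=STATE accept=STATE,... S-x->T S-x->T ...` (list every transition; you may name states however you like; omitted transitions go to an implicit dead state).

Handle the two conditions separately and then intersect. One (5 states) tracks the count of `0`s modulo 5; the other (3 states) tracks partial matches of the forbidden pattern `00`. Each combined state is a pair, one component from each; accept when both components accept. After merging equivalent states the machine shrinks.
With 11 states:
          0    1  
>  s0     s1   s0 
   s1     s2   s3 
   s2     s2   s2 
   s3     s4   s3 
 * s4     s2   s5 
 * s5     s6   s5 
   s6     s2   s7 
   s7     s8   s7 
   s8     s2   s9 
   s9    s10   s9 
   s10    s2   s0 
(> = start, * = accepting)

start=s0 accept=s4,s5 s0-0->s1 s0-1->s0 s1-0->s2 s1-1->s3 s2-0->s2 s2-1->s2 s3-0->s4 s3-1->s3 s4-0->s2 s4-1->s5 s5-0->s6 s5-1->s5 s6-0->s2 s6-1->s7 s7-0->s8 s7-1->s7 s8-0->s2 s8-1->s9 s9-0->s10 s9-1->s9 s10-0->s2 s10-1->s0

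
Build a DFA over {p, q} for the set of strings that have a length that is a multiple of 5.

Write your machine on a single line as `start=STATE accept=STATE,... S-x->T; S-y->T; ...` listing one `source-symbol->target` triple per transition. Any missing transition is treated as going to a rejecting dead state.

start=S0; accept=S0; S0-p->S1; S0-q->S1; S1-p->S2; S1-q->S2; S2-p->S3; S2-q->S3; S3-p->S4; S3-q->S4; S4-p->S0; S4-q->S0

Only the length mod 5 matters, so use a 5-cycle: from any state, every input symbol moves to the next state, wrapping S4 back to S0. Mark S0 accepting.
With 5 states:
        p   q  
>* S0   S1  S1 
   S1   S2  S2 
   S2   S3  S3 
   S3   S4  S4 
   S4   S0  S0 
(> = start, * = accepting)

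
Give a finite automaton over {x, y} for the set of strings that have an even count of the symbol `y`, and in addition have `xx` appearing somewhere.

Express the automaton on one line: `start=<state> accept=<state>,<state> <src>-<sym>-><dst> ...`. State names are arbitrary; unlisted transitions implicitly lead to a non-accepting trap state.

Run two small machines in parallel and take their product. The first has 2 states tracking the count of `y`s modulo 2; the second has 3 states tracking whether and how much of `xx` has been seen. A product state is a pair (one from each), accepting exactly when both do.
With 6 states:
        x   y  
>  q0   q1  q2 
   q1   q3  q2 
   q2   q4  q0 
 * q3   q3  q5 
   q4   q5  q0 
   q5   q5  q3 
(> = start, * = accepting)

start=q0 accept=q3 q0-x->q1 q0-y->q2 q1-x->q3 q1-y->q2 q2-x->q4 q2-y->q0 q3-x->q3 q3-y->q5 q4-x->q5 q4-y->q0 q5-x->q5 q5-y->q3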